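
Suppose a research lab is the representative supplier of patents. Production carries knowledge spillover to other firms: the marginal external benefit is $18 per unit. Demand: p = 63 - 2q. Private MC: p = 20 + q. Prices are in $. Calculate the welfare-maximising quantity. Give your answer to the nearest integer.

Social marginal cost = private MC − MEB = 2 + q.
Set SMC = demand: 2 + q = 63 - 2q → q* = 20.3333.

q* = 20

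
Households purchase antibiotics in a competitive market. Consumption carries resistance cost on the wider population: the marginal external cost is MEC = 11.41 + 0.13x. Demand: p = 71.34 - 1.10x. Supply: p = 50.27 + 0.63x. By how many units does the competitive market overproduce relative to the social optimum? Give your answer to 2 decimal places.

Market equilibrium (private): 50.27 + 0.63x = 71.34 - 1.10x → x_m = 12.1792.
Social marginal benefit = demand − MEC = 59.93 - 1.23x.
Set SMB = MC: 59.93 - 1.23x = 50.27 + 0.63x → x* = 5.1935.
Gap = |12.1792 − 5.1935| = 6.9857.

6.99 units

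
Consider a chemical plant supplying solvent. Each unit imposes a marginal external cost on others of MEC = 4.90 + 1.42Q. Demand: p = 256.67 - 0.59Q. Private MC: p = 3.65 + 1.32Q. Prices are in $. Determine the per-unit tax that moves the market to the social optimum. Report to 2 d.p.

Social marginal cost = private MC + MEC = 8.55 + 2.74Q.
Set SMC = demand: 8.55 + 2.74Q = 256.67 - 0.59Q → Q* = 74.5105.
The Pigouvian tax equals MEC at Q*: 4.90 + 1.42×74.5105 = 110.7049.

tax = $110.70 per unit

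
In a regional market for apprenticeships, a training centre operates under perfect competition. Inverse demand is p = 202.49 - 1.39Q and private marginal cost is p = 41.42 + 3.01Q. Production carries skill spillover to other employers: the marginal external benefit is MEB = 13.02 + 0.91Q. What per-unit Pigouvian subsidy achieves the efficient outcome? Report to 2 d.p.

subsidy = 58.41 per unit

Social marginal cost = private MC − MEB = 28.40 + 2.10Q.
Set SMC = demand: 28.40 + 2.10Q = 202.49 - 1.39Q → Q* = 49.8825.
The Pigouvian subsidy equals MEB at Q*: 13.02 + 0.91×49.8825 = 58.4131.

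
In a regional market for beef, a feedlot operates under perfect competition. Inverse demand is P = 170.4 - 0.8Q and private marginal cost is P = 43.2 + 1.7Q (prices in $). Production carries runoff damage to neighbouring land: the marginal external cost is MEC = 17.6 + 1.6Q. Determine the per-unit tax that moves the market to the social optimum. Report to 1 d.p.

Social marginal cost = private MC + MEC = 60.8 + 3.3Q.
Set SMC = demand: 60.8 + 3.3Q = 170.4 - 0.8Q → Q* = 26.7317.
The Pigouvian tax equals MEC at Q*: 17.6 + 1.6×26.7317 = 60.3707.

tax = $60.4 per unit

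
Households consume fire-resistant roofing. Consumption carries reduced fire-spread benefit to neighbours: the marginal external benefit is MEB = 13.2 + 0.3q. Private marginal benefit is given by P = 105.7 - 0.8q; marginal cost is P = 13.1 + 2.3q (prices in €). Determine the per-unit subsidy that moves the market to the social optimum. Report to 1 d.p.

Social marginal benefit = demand + MEB = 118.9 - 0.5q.
Set SMB = MC: 118.9 - 0.5q = 13.1 + 2.3q → q* = 37.7857.
The Pigouvian subsidy equals MEB at q*: 13.2 + 0.3×37.7857 = 24.5357.

subsidy = €24.5 per unit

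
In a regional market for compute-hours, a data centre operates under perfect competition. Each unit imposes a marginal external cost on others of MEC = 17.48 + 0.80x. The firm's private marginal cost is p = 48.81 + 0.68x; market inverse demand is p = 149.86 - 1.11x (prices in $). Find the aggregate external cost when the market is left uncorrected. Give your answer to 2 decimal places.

$2261.54

Market equilibrium (private): 48.81 + 0.68x = 149.86 - 1.11x → x_m = 56.4525.
Total external cost = ∫₀^{x_m} (17.48 + 0.80x) dx = 17.48×56.4525 + ½×0.80×56.4525² = 2261.5436.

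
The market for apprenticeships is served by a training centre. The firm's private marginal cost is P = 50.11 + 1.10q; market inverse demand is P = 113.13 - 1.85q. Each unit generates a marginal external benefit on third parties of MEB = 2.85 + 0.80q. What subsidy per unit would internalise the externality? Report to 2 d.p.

Social marginal cost = private MC − MEB = 47.26 + 0.30q.
Set SMC = demand: 47.26 + 0.30q = 113.13 - 1.85q → q* = 30.6372.
The Pigouvian subsidy equals MEB at q*: 2.85 + 0.80×30.6372 = 27.3598.

subsidy = 27.36 per unit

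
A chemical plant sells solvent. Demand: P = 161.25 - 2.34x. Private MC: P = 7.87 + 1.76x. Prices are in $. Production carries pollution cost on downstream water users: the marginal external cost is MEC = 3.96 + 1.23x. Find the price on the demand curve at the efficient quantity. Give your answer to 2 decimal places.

Social marginal cost = private MC + MEC = 11.83 + 2.99x.
Set SMC = demand: 11.83 + 2.99x = 161.25 - 2.34x → x* = 28.0338.
Consumer price on the demand curve at x*: 161.25 − 2.34×28.0338 = 95.6509.

P = $95.65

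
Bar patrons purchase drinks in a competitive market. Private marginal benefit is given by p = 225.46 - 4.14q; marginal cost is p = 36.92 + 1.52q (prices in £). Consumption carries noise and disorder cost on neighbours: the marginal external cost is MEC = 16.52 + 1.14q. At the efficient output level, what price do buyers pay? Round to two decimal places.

P = £120.73

Social marginal benefit = demand − MEC = 208.94 - 5.28q.
Set SMB = MC: 208.94 - 5.28q = 36.92 + 1.52q → q* = 25.2971.
Consumer price on the demand curve at q*: 225.46 − 4.14×25.2971 = 120.7300.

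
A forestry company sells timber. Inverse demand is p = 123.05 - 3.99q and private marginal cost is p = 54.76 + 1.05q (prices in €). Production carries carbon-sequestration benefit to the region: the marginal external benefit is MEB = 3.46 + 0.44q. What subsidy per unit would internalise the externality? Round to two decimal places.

Social marginal cost = private MC − MEB = 51.30 + 0.61q.
Set SMC = demand: 51.30 + 0.61q = 123.05 - 3.99q → q* = 15.5978.
The Pigouvian subsidy equals MEB at q*: 3.46 + 0.44×15.5978 = 10.3230.

subsidy = €10.32 per unit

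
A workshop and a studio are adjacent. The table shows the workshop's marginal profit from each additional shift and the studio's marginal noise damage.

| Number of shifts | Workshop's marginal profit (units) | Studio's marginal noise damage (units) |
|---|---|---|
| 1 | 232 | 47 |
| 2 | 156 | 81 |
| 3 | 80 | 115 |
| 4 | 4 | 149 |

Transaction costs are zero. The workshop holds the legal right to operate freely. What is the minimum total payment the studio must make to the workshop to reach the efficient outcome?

Left alone the workshop would choose level 4 (marginal profit stays positive).
Efficient level: k* = 2 (marginal profit ≥ marginal noise damage through 2).
The studio must at least cover the workshop's forgone profit from cutting 4→2: 80 + 4 = 84.

84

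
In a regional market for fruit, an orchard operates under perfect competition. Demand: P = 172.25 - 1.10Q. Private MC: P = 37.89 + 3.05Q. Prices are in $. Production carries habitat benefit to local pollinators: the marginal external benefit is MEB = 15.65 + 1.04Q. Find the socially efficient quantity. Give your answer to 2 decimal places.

Social marginal cost = private MC − MEB = 22.24 + 2.01Q.
Set SMC = demand: 22.24 + 2.01Q = 172.25 - 1.10Q → Q* = 48.2347.

Q* = 48.23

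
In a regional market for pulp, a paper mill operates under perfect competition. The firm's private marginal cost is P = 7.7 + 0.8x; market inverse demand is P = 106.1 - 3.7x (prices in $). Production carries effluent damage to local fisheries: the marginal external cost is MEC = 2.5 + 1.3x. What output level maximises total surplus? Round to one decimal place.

x* = 16.5

Social marginal cost = private MC + MEC = 10.2 + 2.1x.
Set SMC = demand: 10.2 + 2.1x = 106.1 - 3.7x → x* = 16.5345.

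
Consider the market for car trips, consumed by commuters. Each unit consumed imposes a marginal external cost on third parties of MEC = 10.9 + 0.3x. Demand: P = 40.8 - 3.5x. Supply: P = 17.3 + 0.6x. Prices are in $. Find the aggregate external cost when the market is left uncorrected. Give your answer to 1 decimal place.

$67.4

Market equilibrium (private): 17.3 + 0.6x = 40.8 - 3.5x → x_m = 5.7317.
Total external cost = ∫₀^{x_m} (10.9 + 0.3x) dx = 10.9×5.7317 + ½×0.3×5.7317² = 67.4034.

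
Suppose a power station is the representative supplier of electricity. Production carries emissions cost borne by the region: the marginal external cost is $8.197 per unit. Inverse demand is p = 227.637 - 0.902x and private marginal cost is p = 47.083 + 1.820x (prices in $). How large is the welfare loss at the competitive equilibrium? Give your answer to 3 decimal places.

DWL = $12.342

Market equilibrium (private): 47.083 + 1.820x = 227.637 - 0.902x → x_m = 66.3314.
Social marginal cost = private MC + MEC = 55.280 + 1.820x.
Set SMC = demand: 55.280 + 1.820x = 227.637 - 0.902x → x* = 63.3200.
The welfare-loss triangle has base |x_m − x*| and height MEC(x_m) (the vertical gap between SMC and demand is zero at x* and MEC at x_m).
DWL = ½ × 3.0114 × 8.1970 = 12.3422.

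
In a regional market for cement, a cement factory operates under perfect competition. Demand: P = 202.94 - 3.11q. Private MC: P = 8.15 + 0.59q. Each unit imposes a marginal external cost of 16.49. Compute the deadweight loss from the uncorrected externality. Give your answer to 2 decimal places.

Market equilibrium (private): 8.15 + 0.59q = 202.94 - 3.11q → q_m = 52.6459.
Social marginal cost = private MC + MEC = 24.64 + 0.59q.
Set SMC = demand: 24.64 + 0.59q = 202.94 - 3.11q → q* = 48.1892.
Between q* and q_m the wedge SMC − demand runs linearly from 0 to MEC(q_m), so the loss is a triangle.
DWL = ½ × 4.4567 × 16.4900 = 36.7455.

DWL = 36.75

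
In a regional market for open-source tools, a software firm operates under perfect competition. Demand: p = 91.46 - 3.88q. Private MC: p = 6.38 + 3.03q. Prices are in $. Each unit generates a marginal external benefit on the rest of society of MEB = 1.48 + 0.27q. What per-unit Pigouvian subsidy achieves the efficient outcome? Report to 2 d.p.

subsidy = $5.00 per unit

Social marginal cost = private MC − MEB = 4.90 + 2.76q.
Set SMC = demand: 4.90 + 2.76q = 91.46 - 3.88q → q* = 13.0361.
The Pigouvian subsidy equals MEB at q*: 1.48 + 0.27×13.0361 = 4.9997.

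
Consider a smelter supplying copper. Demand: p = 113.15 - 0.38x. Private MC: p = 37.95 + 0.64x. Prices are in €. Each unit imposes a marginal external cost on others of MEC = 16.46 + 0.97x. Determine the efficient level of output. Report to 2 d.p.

Social marginal cost = private MC + MEC = 54.41 + 1.61x.
Set SMC = demand: 54.41 + 1.61x = 113.15 - 0.38x → x* = 29.5176.

x* = 29.52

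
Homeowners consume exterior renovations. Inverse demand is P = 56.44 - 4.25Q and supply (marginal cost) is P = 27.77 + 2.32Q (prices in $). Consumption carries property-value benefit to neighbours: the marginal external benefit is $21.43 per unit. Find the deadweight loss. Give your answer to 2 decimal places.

DWL = $34.95

Market equilibrium (private): 27.77 + 2.32Q = 56.44 - 4.25Q → Q_m = 4.3638.
Social marginal benefit = demand + MEB = 77.87 - 4.25Q.
Set SMB = MC: 77.87 - 4.25Q = 27.77 + 2.32Q → Q* = 7.6256.
The loss is the area between SMB and MC from Q* to Q_m; with linear curves that's a triangle of height MEB(Q_m).
DWL = ½ × 3.2618 × 21.4300 = 34.9502.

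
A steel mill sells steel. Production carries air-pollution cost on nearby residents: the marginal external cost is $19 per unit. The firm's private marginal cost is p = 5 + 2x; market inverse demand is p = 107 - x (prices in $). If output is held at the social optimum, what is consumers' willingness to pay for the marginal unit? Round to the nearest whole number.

P = $79

Social marginal cost = private MC + MEC = 24 + 2x.
Set SMC = demand: 24 + 2x = 107 - x → x* = 27.6667.
Consumer price on the demand curve at x*: 107 − 1×27.6667 = 79.3333.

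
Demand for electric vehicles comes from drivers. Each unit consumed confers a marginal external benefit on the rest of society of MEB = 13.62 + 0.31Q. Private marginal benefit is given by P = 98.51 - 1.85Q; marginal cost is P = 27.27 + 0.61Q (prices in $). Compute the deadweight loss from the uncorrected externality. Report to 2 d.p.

DWL = $118.75

Market equilibrium (private): 27.27 + 0.61Q = 98.51 - 1.85Q → Q_m = 28.9593.
Social marginal benefit = demand + MEB = 112.13 - 1.54Q.
Set SMB = MC: 112.13 - 1.54Q = 27.27 + 0.61Q → Q* = 39.4698.
Between Q* and Q_m the wedge SMB − MC runs linearly from 0 to MEB(Q_m), so the loss is a triangle.
DWL = ½ × 10.5105 × 22.5974 = 118.7550.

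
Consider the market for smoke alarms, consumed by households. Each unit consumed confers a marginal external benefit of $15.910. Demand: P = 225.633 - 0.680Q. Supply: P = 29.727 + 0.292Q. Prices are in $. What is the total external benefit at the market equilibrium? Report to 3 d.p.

Market equilibrium (private): 29.727 + 0.292Q = 225.633 - 0.680Q → Q_m = 201.5494.
Total external benefit = MEB × Q_m = 15.910 × 201.5494 = 3206.6510.

$3206.651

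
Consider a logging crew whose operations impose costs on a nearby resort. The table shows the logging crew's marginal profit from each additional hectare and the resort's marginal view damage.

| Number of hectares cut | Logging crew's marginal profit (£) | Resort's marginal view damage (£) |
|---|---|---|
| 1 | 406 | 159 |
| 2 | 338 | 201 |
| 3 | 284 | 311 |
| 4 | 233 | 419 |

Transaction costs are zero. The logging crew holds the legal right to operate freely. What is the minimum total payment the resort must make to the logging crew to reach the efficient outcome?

Left alone the logging crew would choose level 4 (marginal profit stays positive).
Efficient level: k* = 2 (marginal profit ≥ marginal view damage through 2).
The resort must at least cover the logging crew's forgone profit from cutting 4→2: 284 + 233 = 517.

£517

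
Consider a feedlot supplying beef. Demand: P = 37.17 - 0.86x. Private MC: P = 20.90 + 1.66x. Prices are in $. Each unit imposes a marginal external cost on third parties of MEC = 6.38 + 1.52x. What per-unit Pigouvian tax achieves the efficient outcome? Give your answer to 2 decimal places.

tax = $10.10 per unit

Social marginal cost = private MC + MEC = 27.28 + 3.18x.
Set SMC = demand: 27.28 + 3.18x = 37.17 - 0.86x → x* = 2.4480.
The Pigouvian tax equals MEC at x*: 6.38 + 1.52×2.4480 = 10.1010.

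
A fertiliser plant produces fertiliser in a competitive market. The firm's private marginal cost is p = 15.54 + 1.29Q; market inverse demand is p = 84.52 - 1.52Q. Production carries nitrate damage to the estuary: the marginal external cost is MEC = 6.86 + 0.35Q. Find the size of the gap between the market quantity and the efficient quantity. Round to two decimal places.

Market equilibrium (private): 15.54 + 1.29Q = 84.52 - 1.52Q → Q_m = 24.5480.
Social marginal cost = private MC + MEC = 22.40 + 1.64Q.
Set SMC = demand: 22.40 + 1.64Q = 84.52 - 1.52Q → Q* = 19.6582.
Gap = |24.5480 − 19.6582| = 4.8898.

4.89 units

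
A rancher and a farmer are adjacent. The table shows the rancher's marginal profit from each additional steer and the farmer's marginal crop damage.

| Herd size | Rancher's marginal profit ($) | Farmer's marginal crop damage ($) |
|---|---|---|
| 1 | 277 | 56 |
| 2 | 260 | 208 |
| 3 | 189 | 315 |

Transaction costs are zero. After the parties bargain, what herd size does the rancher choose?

2

Bargaining reaches the level where marginal profit last exceeds marginal crop damage.
That holds through level 2 (260 ≥ 208) but not at 3 (189 < 315).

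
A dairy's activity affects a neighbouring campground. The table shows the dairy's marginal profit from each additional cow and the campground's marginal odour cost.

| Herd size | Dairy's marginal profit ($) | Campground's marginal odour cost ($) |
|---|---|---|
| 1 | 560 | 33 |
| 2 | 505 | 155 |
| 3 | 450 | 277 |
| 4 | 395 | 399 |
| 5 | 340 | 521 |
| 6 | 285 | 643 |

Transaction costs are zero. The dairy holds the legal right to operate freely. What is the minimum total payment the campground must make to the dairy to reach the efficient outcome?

$1020

Left alone the dairy would choose level 6 (marginal profit stays positive).
Efficient level: k* = 3 (marginal profit ≥ marginal odour cost through 3).
The campground must at least cover the dairy's forgone profit from cutting 6→3: 395 + 340 + 285 = 1020.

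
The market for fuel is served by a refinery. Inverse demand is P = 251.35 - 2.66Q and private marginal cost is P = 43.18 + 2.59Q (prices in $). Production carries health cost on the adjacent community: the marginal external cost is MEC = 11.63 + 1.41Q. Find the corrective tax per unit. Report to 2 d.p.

Social marginal cost = private MC + MEC = 54.81 + 4.00Q.
Set SMC = demand: 54.81 + 4.00Q = 251.35 - 2.66Q → Q* = 29.5105.
The Pigouvian tax equals MEC at Q*: 11.63 + 1.41×29.5105 = 53.2398.

tax = $53.24 per unit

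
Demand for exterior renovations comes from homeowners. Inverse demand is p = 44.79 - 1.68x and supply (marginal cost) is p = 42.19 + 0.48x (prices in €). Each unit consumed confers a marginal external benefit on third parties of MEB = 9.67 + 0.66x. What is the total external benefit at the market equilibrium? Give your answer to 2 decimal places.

€12.12

Market equilibrium (private): 42.19 + 0.48x = 44.79 - 1.68x → x_m = 1.2037.
Total external benefit = ∫₀^{x_m} (9.67 + 0.66x) dx = 9.67×1.2037 + ½×0.66×1.2037² = 12.1179.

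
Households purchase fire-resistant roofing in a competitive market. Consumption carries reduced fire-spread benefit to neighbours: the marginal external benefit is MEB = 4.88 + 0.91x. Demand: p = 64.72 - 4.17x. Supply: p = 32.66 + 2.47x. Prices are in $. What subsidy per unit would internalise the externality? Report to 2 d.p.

subsidy = $10.75 per unit

Social marginal benefit = demand + MEB = 69.60 - 3.26x.
Set SMB = MC: 69.60 - 3.26x = 32.66 + 2.47x → x* = 6.4468.
The Pigouvian subsidy equals MEB at x*: 4.88 + 0.91×6.4468 = 10.7466.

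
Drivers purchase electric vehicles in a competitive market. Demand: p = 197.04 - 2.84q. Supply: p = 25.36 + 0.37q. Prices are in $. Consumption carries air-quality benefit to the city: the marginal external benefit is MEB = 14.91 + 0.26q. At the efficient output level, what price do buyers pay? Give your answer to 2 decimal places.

P = $17.41

Social marginal benefit = demand + MEB = 211.95 - 2.58q.
Set SMB = MC: 211.95 - 2.58q = 25.36 + 0.37q → q* = 63.2508.
Consumer price on the demand curve at q*: 197.04 − 2.84×63.2508 = 17.4077.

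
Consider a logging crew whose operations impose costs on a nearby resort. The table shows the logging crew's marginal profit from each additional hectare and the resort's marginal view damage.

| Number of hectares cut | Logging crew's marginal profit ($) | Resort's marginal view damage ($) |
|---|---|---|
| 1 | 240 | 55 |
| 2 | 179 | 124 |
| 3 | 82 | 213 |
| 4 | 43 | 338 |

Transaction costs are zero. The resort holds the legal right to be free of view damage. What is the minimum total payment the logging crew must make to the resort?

Efficient level: marginal profit ≥ marginal view damage through level 2, so k* = 2.
With the resort holding the right, the logging crew must at least compensate total damage at k*: 55 + 124 = 179.

$179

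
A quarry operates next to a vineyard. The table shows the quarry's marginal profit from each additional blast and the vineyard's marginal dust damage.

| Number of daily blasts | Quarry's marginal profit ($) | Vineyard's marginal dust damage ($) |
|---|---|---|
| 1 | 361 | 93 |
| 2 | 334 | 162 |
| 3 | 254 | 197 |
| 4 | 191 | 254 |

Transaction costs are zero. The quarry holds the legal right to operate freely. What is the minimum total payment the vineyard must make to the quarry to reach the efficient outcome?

Left alone the quarry would choose level 4 (marginal profit stays positive).
Efficient level: k* = 3 (marginal profit ≥ marginal dust damage through 3).
The vineyard must at least cover the quarry's forgone profit from cutting 4→3: 191 = 191.

$191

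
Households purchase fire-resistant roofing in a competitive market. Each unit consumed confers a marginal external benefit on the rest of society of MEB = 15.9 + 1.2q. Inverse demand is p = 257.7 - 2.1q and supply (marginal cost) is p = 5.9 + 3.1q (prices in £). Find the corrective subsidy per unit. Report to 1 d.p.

Social marginal benefit = demand + MEB = 273.6 - 0.9q.
Set SMB = MC: 273.6 - 0.9q = 5.9 + 3.1q → q* = 66.9250.
The Pigouvian subsidy equals MEB at q*: 15.9 + 1.2×66.9250 = 96.2100.

subsidy = £96.2 per unit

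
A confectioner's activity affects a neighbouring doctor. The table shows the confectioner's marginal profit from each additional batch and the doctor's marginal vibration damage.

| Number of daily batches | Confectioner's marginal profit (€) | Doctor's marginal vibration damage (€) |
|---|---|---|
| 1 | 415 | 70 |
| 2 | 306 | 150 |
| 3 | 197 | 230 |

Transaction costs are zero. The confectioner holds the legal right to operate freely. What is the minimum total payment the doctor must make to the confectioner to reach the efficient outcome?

€197

Left alone the confectioner would choose level 3 (marginal profit stays positive).
Efficient level: k* = 2 (marginal profit ≥ marginal vibration damage through 2).
The doctor must at least cover the confectioner's forgone profit from cutting 3→2: 197 = 197.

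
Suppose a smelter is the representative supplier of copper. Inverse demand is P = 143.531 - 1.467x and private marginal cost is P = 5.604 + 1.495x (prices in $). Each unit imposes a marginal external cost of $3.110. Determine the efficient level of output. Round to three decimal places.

x* = 45.516

Social marginal cost = private MC + MEC = 8.714 + 1.495x.
Set SMC = demand: 8.714 + 1.495x = 143.531 - 1.467x → x* = 45.5155.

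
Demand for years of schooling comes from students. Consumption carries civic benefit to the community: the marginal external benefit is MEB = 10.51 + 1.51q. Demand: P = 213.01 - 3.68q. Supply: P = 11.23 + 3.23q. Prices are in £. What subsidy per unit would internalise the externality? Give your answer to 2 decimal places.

Social marginal benefit = demand + MEB = 223.52 - 2.17q.
Set SMB = MC: 223.52 - 2.17q = 11.23 + 3.23q → q* = 39.3130.
The Pigouvian subsidy equals MEB at q*: 10.51 + 1.51×39.3130 = 69.8726.

subsidy = £69.87 per unit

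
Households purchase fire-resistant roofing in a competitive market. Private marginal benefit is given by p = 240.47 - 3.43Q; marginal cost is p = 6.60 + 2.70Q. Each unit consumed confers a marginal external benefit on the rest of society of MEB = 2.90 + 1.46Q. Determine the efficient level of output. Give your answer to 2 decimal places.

Social marginal benefit = demand + MEB = 243.37 - 1.97Q.
Set SMB = MC: 243.37 - 1.97Q = 6.60 + 2.70Q → Q* = 50.7002.

Q* = 50.70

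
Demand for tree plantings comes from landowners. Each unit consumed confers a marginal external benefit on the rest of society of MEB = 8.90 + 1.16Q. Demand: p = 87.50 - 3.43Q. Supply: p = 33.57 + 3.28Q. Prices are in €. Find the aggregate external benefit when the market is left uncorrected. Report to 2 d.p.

€109.00

Market equilibrium (private): 33.57 + 3.28Q = 87.50 - 3.43Q → Q_m = 8.0373.
Total external benefit = ∫₀^{Q_m} (8.90 + 1.16Q) dQ = 8.90×8.0373 + ½×1.16×8.0373² = 108.9989.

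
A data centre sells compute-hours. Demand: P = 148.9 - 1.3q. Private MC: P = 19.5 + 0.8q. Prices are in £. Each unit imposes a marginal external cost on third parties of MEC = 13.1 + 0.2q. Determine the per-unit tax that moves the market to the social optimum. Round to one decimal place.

Social marginal cost = private MC + MEC = 32.6 + q.
Set SMC = demand: 32.6 + q = 148.9 - 1.3q → q* = 50.5652.
The Pigouvian tax equals MEC at q*: 13.1 + 0.2×50.5652 = 23.2130.

tax = £23.2 per unit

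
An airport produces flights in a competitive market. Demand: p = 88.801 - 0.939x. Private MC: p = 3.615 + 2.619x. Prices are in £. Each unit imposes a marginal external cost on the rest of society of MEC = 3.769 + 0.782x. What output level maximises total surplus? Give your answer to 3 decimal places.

Social marginal cost = private MC + MEC = 7.384 + 3.401x.
Set SMC = demand: 7.384 + 3.401x = 88.801 - 0.939x → x* = 18.7597.

x* = 18.760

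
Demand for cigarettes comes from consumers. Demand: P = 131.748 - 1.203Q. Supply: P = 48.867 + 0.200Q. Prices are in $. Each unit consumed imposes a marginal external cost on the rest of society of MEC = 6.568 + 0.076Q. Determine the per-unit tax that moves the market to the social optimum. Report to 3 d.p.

Social marginal benefit = demand − MEC = 125.180 - 1.279Q.
Set SMB = MC: 125.180 - 1.279Q = 48.867 + 0.200Q → Q* = 51.5977.
The Pigouvian tax equals MEC at Q*: 6.568 + 0.076×51.5977 = 10.4894.

tax = $10.489 per unit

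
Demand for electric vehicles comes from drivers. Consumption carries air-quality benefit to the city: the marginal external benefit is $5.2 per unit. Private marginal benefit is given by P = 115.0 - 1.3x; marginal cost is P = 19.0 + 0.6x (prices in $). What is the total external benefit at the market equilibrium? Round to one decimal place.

Market equilibrium (private): 19.0 + 0.6x = 115.0 - 1.3x → x_m = 50.5263.
Total external benefit = MEB × x_m = 5.2 × 50.5263 = 262.7368.

$262.7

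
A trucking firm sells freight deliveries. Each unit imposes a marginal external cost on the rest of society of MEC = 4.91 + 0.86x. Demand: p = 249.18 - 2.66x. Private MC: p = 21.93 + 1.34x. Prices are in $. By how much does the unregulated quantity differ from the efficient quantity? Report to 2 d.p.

Market equilibrium (private): 21.93 + 1.34x = 249.18 - 2.66x → x_m = 56.8125.
Social marginal cost = private MC + MEC = 26.84 + 2.20x.
Set SMC = demand: 26.84 + 2.20x = 249.18 - 2.66x → x* = 45.7490.
Gap = |56.8125 − 45.7490| = 11.0635.

11.06 units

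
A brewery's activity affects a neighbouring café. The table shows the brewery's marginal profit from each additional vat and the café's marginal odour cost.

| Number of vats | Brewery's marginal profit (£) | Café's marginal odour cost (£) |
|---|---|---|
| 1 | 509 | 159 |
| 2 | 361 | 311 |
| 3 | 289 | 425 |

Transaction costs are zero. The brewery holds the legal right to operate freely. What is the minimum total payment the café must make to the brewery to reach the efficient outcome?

£289

Left alone the brewery would choose level 3 (marginal profit stays positive).
Efficient level: k* = 2 (marginal profit ≥ marginal odour cost through 2).
The café must at least cover the brewery's forgone profit from cutting 3→2: 289 = 289.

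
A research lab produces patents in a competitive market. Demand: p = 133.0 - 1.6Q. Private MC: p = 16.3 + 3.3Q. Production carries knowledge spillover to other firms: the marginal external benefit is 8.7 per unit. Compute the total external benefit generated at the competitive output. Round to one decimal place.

207.2

Market equilibrium (private): 16.3 + 3.3Q = 133.0 - 1.6Q → Q_m = 23.8163.
Total external benefit = MEB × Q_m = 8.7 × 23.8163 = 207.2018.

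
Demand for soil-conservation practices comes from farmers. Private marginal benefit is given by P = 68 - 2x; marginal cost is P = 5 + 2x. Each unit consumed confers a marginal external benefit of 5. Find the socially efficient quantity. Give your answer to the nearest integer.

x* = 17

Social marginal benefit = demand + MEB = 73 - 2x.
Set SMB = MC: 73 - 2x = 5 + 2x → x* = 17.0000.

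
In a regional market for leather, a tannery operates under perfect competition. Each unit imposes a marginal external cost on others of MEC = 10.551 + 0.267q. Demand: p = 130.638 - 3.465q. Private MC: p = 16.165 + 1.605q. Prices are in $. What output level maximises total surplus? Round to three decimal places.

q* = 19.472

Social marginal cost = private MC + MEC = 26.716 + 1.872q.
Set SMC = demand: 26.716 + 1.872q = 130.638 - 3.465q → q* = 19.4720.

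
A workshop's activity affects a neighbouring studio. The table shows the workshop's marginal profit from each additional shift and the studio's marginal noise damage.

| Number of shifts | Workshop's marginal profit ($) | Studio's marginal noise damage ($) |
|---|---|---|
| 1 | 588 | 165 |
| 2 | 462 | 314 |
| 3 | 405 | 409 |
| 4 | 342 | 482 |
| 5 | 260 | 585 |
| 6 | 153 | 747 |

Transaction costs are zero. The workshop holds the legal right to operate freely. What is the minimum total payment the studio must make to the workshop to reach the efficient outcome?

$1160

Left alone the workshop would choose level 6 (marginal profit stays positive).
Efficient level: k* = 2 (marginal profit ≥ marginal noise damage through 2).
The studio must at least cover the workshop's forgone profit from cutting 6→2: 405 + 342 + 260 + 153 = 1160.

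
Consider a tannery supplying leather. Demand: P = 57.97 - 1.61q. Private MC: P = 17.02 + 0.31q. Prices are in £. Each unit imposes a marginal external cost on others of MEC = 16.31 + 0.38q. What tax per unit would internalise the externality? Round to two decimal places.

Social marginal cost = private MC + MEC = 33.33 + 0.69q.
Set SMC = demand: 33.33 + 0.69q = 57.97 - 1.61q → q* = 10.7130.
The Pigouvian tax equals MEC at q*: 16.31 + 0.38×10.7130 = 20.3809.

tax = £20.38 per unit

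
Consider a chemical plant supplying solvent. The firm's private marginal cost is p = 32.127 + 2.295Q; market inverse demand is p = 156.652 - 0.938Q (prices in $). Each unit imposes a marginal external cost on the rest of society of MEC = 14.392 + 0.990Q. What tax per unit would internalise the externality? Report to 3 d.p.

tax = $40.211 per unit

Social marginal cost = private MC + MEC = 46.519 + 3.285Q.
Set SMC = demand: 46.519 + 3.285Q = 156.652 - 0.938Q → Q* = 26.0793.
The Pigouvian tax equals MEC at Q*: 14.392 + 0.990×26.0793 = 40.2105.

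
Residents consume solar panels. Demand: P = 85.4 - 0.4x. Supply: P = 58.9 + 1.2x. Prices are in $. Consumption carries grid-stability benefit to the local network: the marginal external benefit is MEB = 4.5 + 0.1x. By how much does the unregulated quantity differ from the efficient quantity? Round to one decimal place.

4.1 units

Market equilibrium (private): 58.9 + 1.2x = 85.4 - 0.4x → x_m = 16.5625.
Social marginal benefit = demand + MEB = 89.9 - 0.3x.
Set SMB = MC: 89.9 - 0.3x = 58.9 + 1.2x → x* = 20.6667.
Gap = |16.5625 − 20.6667| = 4.1042.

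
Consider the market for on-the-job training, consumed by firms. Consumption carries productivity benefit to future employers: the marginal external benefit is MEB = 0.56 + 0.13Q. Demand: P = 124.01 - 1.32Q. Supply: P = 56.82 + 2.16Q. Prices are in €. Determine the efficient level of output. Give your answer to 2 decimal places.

Q* = 20.22

Social marginal benefit = demand + MEB = 124.57 - 1.19Q.
Set SMB = MC: 124.57 - 1.19Q = 56.82 + 2.16Q → Q* = 20.2239.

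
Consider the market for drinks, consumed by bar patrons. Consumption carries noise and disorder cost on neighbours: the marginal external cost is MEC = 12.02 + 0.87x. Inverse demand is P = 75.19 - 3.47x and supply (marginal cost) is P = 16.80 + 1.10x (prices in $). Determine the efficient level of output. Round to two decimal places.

Social marginal benefit = demand − MEC = 63.17 - 4.34x.
Set SMB = MC: 63.17 - 4.34x = 16.80 + 1.10x → x* = 8.5239.

x* = 8.52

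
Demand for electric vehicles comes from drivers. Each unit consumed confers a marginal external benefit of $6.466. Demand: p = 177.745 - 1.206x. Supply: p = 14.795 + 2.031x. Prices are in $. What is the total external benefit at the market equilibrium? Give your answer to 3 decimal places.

Market equilibrium (private): 14.795 + 2.031x = 177.745 - 1.206x → x_m = 50.3398.
Total external benefit = MEB × x_m = 6.466 × 50.3398 = 325.4971.

$325.497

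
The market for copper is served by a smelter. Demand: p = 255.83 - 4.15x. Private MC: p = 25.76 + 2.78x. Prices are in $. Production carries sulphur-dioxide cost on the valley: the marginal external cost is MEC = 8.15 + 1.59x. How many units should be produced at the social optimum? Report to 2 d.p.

x* = 26.05

Social marginal cost = private MC + MEC = 33.91 + 4.37x.
Set SMC = demand: 33.91 + 4.37x = 255.83 - 4.15x → x* = 26.0469.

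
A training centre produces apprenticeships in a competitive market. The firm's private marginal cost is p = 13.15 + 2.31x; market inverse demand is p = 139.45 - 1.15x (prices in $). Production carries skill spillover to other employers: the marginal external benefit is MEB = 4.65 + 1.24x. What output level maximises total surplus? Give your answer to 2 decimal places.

Social marginal cost = private MC − MEB = 8.50 + 1.07x.
Set SMC = demand: 8.50 + 1.07x = 139.45 - 1.15x → x* = 58.9865.

x* = 58.99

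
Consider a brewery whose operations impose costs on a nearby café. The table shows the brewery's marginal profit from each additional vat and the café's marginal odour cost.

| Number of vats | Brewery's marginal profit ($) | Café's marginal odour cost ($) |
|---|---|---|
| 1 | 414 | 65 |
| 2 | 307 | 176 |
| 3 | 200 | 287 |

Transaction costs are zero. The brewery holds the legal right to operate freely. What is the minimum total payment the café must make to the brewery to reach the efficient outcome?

Left alone the brewery would choose level 3 (marginal profit stays positive).
Efficient level: k* = 2 (marginal profit ≥ marginal odour cost through 2).
The café must at least cover the brewery's forgone profit from cutting 3→2: 200 = 200.

$200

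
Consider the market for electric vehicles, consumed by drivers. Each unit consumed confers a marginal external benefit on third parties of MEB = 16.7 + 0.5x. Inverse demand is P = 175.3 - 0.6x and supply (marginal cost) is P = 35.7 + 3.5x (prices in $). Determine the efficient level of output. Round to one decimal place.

Social marginal benefit = demand + MEB = 192.0 - 0.1x.
Set SMB = MC: 192.0 - 0.1x = 35.7 + 3.5x → x* = 43.4167.

x* = 43.4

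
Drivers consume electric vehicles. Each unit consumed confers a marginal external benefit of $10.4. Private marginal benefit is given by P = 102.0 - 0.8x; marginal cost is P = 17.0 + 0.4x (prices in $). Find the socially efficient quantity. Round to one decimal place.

x* = 79.5

Social marginal benefit = demand + MEB = 112.4 - 0.8x.
Set SMB = MC: 112.4 - 0.8x = 17.0 + 0.4x → x* = 79.5000.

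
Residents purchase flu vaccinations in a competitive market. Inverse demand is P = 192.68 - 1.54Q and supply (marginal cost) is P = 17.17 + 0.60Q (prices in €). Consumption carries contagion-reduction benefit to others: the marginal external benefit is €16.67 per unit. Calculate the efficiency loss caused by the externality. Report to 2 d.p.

DWL = €64.93

Market equilibrium (private): 17.17 + 0.60Q = 192.68 - 1.54Q → Q_m = 82.0140.
Social marginal benefit = demand + MEB = 209.35 - 1.54Q.
Set SMB = MC: 209.35 - 1.54Q = 17.17 + 0.60Q → Q* = 89.8037.
Between Q* and Q_m the wedge SMB − MC runs linearly from 0 to MEB(Q_m), so the loss is a triangle.
DWL = ½ × 7.7897 × 16.6700 = 64.9271.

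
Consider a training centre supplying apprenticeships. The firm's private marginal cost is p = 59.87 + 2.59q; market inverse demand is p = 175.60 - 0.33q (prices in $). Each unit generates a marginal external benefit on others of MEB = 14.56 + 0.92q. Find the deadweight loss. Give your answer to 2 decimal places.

Market equilibrium (private): 59.87 + 2.59q = 175.60 - 0.33q → q_m = 39.6336.
Social marginal cost = private MC − MEB = 45.31 + 1.67q.
Set SMC = demand: 45.31 + 1.67q = 175.60 - 0.33q → q* = 65.1450.
The loss is the area between SMC and demand from q* to q_m; with linear curves that's a triangle of height MEB(q_m).
DWL = ½ × 25.5114 × 51.0229 = 650.8328.

DWL = $650.83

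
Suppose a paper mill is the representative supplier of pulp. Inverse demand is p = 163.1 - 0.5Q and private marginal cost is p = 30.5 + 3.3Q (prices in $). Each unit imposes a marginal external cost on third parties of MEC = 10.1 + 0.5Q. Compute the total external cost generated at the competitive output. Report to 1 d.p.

Market equilibrium (private): 30.5 + 3.3Q = 163.1 - 0.5Q → Q_m = 34.8947.
Total external cost = ∫₀^{Q_m} (10.1 + 0.5Q) dQ = 10.1×34.8947 + ½×0.5×34.8947² = 656.8465.

$656.8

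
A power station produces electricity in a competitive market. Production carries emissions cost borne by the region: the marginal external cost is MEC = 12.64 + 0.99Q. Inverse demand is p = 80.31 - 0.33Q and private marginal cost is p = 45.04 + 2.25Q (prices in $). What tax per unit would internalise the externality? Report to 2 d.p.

tax = $18.92 per unit

Social marginal cost = private MC + MEC = 57.68 + 3.24Q.
Set SMC = demand: 57.68 + 3.24Q = 80.31 - 0.33Q → Q* = 6.3389.
The Pigouvian tax equals MEC at Q*: 12.64 + 0.99×6.3389 = 18.9155.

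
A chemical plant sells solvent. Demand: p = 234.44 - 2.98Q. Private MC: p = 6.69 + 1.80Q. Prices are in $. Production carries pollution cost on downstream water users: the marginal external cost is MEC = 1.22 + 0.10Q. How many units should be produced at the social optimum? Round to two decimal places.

Q* = 46.42

Social marginal cost = private MC + MEC = 7.91 + 1.90Q.
Set SMC = demand: 7.91 + 1.90Q = 234.44 - 2.98Q → Q* = 46.4201.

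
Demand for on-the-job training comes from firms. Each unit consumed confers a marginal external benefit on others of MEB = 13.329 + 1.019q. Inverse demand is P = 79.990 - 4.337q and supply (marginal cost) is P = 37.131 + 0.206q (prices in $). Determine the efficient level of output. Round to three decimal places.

Social marginal benefit = demand + MEB = 93.319 - 3.318q.
Set SMB = MC: 93.319 - 3.318q = 37.131 + 0.206q → q* = 15.9444.

q* = 15.944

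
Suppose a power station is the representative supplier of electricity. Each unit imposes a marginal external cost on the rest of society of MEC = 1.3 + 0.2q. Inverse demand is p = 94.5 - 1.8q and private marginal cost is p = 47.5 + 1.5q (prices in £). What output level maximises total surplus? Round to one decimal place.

q* = 13.1

Social marginal cost = private MC + MEC = 48.8 + 1.7q.
Set SMC = demand: 48.8 + 1.7q = 94.5 - 1.8q → q* = 13.0571.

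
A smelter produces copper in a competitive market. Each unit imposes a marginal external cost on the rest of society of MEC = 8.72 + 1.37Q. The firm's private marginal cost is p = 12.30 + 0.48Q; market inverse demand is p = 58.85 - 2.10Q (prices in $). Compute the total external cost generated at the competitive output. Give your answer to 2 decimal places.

$380.32

Market equilibrium (private): 12.30 + 0.48Q = 58.85 - 2.10Q → Q_m = 18.0426.
Total external cost = ∫₀^{Q_m} (8.72 + 1.37Q) dQ = 8.72×18.0426 + ½×1.37×18.0426² = 380.3232.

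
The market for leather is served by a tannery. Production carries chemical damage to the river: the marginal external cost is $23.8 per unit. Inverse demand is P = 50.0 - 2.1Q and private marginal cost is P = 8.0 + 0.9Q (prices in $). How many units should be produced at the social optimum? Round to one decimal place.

Social marginal cost = private MC + MEC = 31.8 + 0.9Q.
Set SMC = demand: 31.8 + 0.9Q = 50.0 - 2.1Q → Q* = 6.0667.

Q* = 6.1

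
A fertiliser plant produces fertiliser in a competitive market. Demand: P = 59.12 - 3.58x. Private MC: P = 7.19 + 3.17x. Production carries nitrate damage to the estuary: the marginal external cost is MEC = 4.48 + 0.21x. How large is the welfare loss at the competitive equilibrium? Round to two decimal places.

Market equilibrium (private): 7.19 + 3.17x = 59.12 - 3.58x → x_m = 7.6933.
Social marginal cost = private MC + MEC = 11.67 + 3.38x.
Set SMC = demand: 11.67 + 3.38x = 59.12 - 3.58x → x* = 6.8175.
The welfare-loss triangle has base |x_m − x*| and height MEC(x_m) (the vertical gap between SMC and demand is zero at x* and MEC at x_m).
DWL = ½ × 0.8758 × 6.0956 = 2.6693.

DWL = 2.67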